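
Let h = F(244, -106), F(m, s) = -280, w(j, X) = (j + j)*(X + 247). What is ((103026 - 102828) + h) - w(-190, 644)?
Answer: 338498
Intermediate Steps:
w(j, X) = 2*j*(247 + X) (w(j, X) = (2*j)*(247 + X) = 2*j*(247 + X))
h = -280
((103026 - 102828) + h) - w(-190, 644) = ((103026 - 102828) - 280) - 2*(-190)*(247 + 644) = (198 - 280) - 2*(-190)*891 = -82 - 1*(-338580) = -82 + 338580 = 338498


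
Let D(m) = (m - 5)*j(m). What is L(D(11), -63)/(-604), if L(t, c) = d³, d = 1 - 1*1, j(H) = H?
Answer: 0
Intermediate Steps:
d = 0 (d = 1 - 1 = 0)
D(m) = m*(-5 + m) (D(m) = (m - 5)*m = (-5 + m)*m = m*(-5 + m))
L(t, c) = 0 (L(t, c) = 0³ = 0)
L(D(11), -63)/(-604) = 0/(-604) = 0*(-1/604) = 0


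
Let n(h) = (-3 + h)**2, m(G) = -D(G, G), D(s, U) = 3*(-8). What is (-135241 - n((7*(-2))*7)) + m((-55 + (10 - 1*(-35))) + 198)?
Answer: -145418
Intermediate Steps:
D(s, U) = -24
m(G) = 24 (m(G) = -1*(-24) = 24)
(-135241 - n((7*(-2))*7)) + m((-55 + (10 - 1*(-35))) + 198) = (-135241 - (-3 + (7*(-2))*7)**2) + 24 = (-135241 - (-3 - 14*7)**2) + 24 = (-135241 - (-3 - 98)**2) + 24 = (-135241 - 1*(-101)**2) + 24 = (-135241 - 1*10201) + 24 = (-135241 - 10201) + 24 = -145442 + 24 = -145418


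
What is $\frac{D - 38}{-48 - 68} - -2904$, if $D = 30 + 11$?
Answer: $\frac{336861}{116} \approx 2904.0$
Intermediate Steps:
$D = 41$
$\frac{D - 38}{-48 - 68} - -2904 = \frac{41 - 38}{-48 - 68} - -2904 = \frac{3}{-116} + 2904 = 3 \left(- \frac{1}{116}\right) + 2904 = - \frac{3}{116} + 2904 = \frac{336861}{116}$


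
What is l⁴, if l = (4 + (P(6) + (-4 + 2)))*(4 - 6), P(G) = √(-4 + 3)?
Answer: -112 + 384*I ≈ -112.0 + 384.0*I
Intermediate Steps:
P(G) = I (P(G) = √(-1) = I)
l = -4 - 2*I (l = (4 + (I + (-4 + 2)))*(4 - 6) = (4 + (I - 2))*(-2) = (4 + (-2 + I))*(-2) = (2 + I)*(-2) = -4 - 2*I ≈ -4.0 - 2.0*I)
l⁴ = (-4 - 2*I)⁴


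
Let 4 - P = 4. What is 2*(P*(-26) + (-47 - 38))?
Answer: -170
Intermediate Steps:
P = 0 (P = 4 - 1*4 = 4 - 4 = 0)
2*(P*(-26) + (-47 - 38)) = 2*(0*(-26) + (-47 - 38)) = 2*(0 - 85) = 2*(-85) = -170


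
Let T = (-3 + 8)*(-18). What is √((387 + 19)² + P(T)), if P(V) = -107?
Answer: √164729 ≈ 405.87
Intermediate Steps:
T = -90 (T = 5*(-18) = -90)
√((387 + 19)² + P(T)) = √((387 + 19)² - 107) = √(406² - 107) = √(164836 - 107) = √164729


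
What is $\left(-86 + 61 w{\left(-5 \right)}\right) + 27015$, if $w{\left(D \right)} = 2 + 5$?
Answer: $27356$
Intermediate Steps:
$w{\left(D \right)} = 7$
$\left(-86 + 61 w{\left(-5 \right)}\right) + 27015 = \left(-86 + 61 \cdot 7\right) + 27015 = \left(-86 + 427\right) + 27015 = 341 + 27015 = 27356$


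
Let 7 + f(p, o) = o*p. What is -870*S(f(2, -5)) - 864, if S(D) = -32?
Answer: 26976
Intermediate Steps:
f(p, o) = -7 + o*p
-870*S(f(2, -5)) - 864 = -870*(-32) - 864 = 27840 - 864 = 26976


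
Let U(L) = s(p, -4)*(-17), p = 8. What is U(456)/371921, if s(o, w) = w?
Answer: 68/371921 ≈ 0.00018283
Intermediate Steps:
U(L) = 68 (U(L) = -4*(-17) = 68)
U(456)/371921 = 68/371921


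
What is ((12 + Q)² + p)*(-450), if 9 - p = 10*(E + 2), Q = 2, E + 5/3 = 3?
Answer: -77250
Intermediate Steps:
E = 4/3 (E = -5/3 + 3 = 4/3 ≈ 1.3333)
p = -73/3 (p = 9 - 10*(4/3 + 2) = 9 - 10*10/3 = 9 - 1*100/3 = 9 - 100/3 = -73/3 ≈ -24.333)
((12 + Q)² + p)*(-450) = ((12 + 2)² - 73/3)*(-450) = (14² - 73/3)*(-450) = (196 - 73/3)*(-450) = (515/3)*(-450) = -77250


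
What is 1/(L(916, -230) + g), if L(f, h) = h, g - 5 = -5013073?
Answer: -1/5013298 ≈ -1.9947e-7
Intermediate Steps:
g = -5013068 (g = 5 - 5013073 = -5013068)
1/(L(916, -230) + g) = 1/(-230 - 5013068) = 1/(-5013298) = -1/5013298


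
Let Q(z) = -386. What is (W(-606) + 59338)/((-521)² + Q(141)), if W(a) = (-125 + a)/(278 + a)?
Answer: 3892719/17781208 ≈ 0.21892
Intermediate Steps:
W(a) = (-125 + a)/(278 + a)
(W(-606) + 59338)/((-521)² + Q(141)) = ((-125 - 606)/(278 - 606) + 59338)/((-521)² - 386) = (-731/(-328) + 59338)/(271441 - 386) = (-1/328*(-731) + 59338)/271055 = (731/328 + 59338)*(1/271055) = (19463595/328)*(1/271055) = 3892719/17781208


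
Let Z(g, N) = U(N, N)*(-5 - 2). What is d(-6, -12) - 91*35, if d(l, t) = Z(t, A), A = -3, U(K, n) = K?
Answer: -3164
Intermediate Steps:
Z(g, N) = -7*N (Z(g, N) = N*(-5 - 2) = N*(-7) = -7*N)
d(l, t) = 21 (d(l, t) = -7*(-3) = 21)
d(-6, -12) - 91*35 = 21 - 91*35 = 21 - 3185 = -3164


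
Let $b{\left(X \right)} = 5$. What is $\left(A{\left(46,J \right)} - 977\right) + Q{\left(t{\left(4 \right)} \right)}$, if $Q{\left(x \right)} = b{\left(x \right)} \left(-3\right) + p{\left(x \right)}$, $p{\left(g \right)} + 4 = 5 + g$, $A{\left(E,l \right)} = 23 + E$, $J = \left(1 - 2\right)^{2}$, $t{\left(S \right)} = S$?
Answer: $-918$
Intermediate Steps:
$J = 1$ ($J = \left(-1\right)^{2} = 1$)
$p{\left(g \right)} = 1 + g$ ($p{\left(g \right)} = -4 + \left(5 + g\right) = 1 + g$)
$Q{\left(x \right)} = -14 + x$ ($Q{\left(x \right)} = 5 \left(-3\right) + \left(1 + x\right) = -15 + \left(1 + x\right) = -14 + x$)
$\left(A{\left(46,J \right)} - 977\right) + Q{\left(t{\left(4 \right)} \right)} = \left(\left(23 + 46\right) - 977\right) + \left(-14 + 4\right) = \left(69 - 977\right) - 10 = -908 - 10 = -918$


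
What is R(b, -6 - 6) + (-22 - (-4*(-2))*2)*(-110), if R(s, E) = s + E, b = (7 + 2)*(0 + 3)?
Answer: 4195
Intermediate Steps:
b = 27 (b = 9*3 = 27)
R(s, E) = E + s
R(b, -6 - 6) + (-22 - (-4*(-2))*2)*(-110) = ((-6 - 6) + 27) + (-22 - (-4*(-2))*2)*(-110) = (-12 + 27) + (-22 - 8*2)*(-110) = 15 + (-22 - 1*16)*(-110) = 15 + (-22 - 16)*(-110) = 15 - 38*(-110) = 15 + 4180 = 4195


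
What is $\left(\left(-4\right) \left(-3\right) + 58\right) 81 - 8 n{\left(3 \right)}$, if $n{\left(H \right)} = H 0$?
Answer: $5670$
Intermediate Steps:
$n{\left(H \right)} = 0$
$\left(\left(-4\right) \left(-3\right) + 58\right) 81 - 8 n{\left(3 \right)} = \left(\left(-4\right) \left(-3\right) + 58\right) 81 - 0 = \left(12 + 58\right) 81 + 0 = 70 \cdot 81 + 0 = 5670 + 0 = 5670$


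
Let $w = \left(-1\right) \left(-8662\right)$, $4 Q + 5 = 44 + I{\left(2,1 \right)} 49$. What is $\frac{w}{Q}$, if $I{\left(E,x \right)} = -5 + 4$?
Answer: $- \frac{17324}{5} \approx -3464.8$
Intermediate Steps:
$I{\left(E,x \right)} = -1$
$Q = - \frac{5}{2}$ ($Q = - \frac{5}{4} + \frac{44 - 49}{4} = - \frac{5}{4} + \frac{1}{4} \left(-5\right) = - \frac{5}{4} - \frac{5}{4} = - \frac{5}{2} \approx -2.5$)
$w = 8662$
$\frac{w}{Q} = \frac{8662}{- \frac{5}{2}} = 8662 \left(- \frac{2}{5}\right) = - \frac{17324}{5}$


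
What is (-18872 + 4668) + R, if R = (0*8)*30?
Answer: -14204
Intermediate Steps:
R = 0 (R = 0*30 = 0)
(-18872 + 4668) + R = (-18872 + 4668) + 0 = -14204 + 0 = -14204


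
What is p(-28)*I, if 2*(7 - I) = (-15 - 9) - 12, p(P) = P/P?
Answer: 25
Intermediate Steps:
p(P) = 1
I = 25 (I = 7 - ((-15 - 9) - 12)/2 = 7 - (-24 - 12)/2 = 7 - ½*(-36) = 7 + 18 = 25)
p(-28)*I = 1*25 = 25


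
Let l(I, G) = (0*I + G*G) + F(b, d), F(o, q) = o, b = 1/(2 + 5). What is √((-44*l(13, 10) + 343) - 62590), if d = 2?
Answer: I*√3266011/7 ≈ 258.17*I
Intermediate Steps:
b = ⅐ (b = 1/7 = ⅐ ≈ 0.14286)
l(I, G) = ⅐ + G² (l(I, G) = (0*I + G*G) + ⅐ = (0 + G²) + ⅐ = G² + ⅐ = ⅐ + G²)
√((-44*l(13, 10) + 343) - 62590) = √((-44*(⅐ + 10²) + 343) - 62590) = √((-44*(⅐ + 100) + 343) - 62590) = √((-44*701/7 + 343) - 62590) = √((-30844/7 + 343) - 62590) = √(-28443/7 - 62590) = √(-466573/7) = I*√3266011/7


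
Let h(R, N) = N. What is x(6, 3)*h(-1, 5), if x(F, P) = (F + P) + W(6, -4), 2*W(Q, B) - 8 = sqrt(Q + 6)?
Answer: 65 + 5*sqrt(3) ≈ 73.660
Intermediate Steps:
W(Q, B) = 4 + sqrt(6 + Q)/2 (W(Q, B) = 4 + sqrt(Q + 6)/2 = 4 + sqrt(6 + Q)/2)
x(F, P) = 4 + F + P + sqrt(3) (x(F, P) = (F + P) + (4 + sqrt(6 + 6)/2) = (F + P) + (4 + sqrt(12)/2) = (F + P) + (4 + (2*sqrt(3))/2) = (F + P) + (4 + sqrt(3)) = 4 + F + P + sqrt(3))
x(6, 3)*h(-1, 5) = (4 + 6 + 3 + sqrt(3))*5 = (13 + sqrt(3))*5 = 65 + 5*sqrt(3)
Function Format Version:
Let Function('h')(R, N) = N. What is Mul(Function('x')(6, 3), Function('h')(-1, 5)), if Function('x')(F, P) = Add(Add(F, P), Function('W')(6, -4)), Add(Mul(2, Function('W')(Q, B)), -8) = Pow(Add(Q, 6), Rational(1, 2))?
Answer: Add(65, Mul(5, Pow(3, Rational(1, 2)))) ≈ 73.660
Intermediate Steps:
Function('W')(Q, B) = Add(4, Mul(Rational(1, 2), Pow(Add(6, Q), Rational(1, 2)))) (Function('W')(Q, B) = Add(4, Mul(Rational(1, 2), Pow(Add(Q, 6), Rational(1, 2)))) = Add(4, Mul(Rational(1, 2), Pow(Add(6, Q), Rational(1, 2)))))
Function('x')(F, P) = Add(4, F, P, Pow(3, Rational(1, 2))) (Function('x')(F, P) = Add(Add(F, P), Add(4, Mul(Rational(1, 2), Pow(Add(6, 6), Rational(1, 2))))) = Add(Add(F, P), Add(4, Mul(Rational(1, 2), Pow(12, Rational(1, 2))))) = Add(Add(F, P), Add(4, Mul(Rational(1, 2), Mul(2, Pow(3, Rational(1, 2)))))) = Add(Add(F, P), Add(4, Pow(3, Rational(1, 2)))) = Add(4, F, P, Pow(3, Rational(1, 2))))
Mul(Function('x')(6, 3), Function('h')(-1, 5)) = Mul(Add(4, 6, 3, Pow(3, Rational(1, 2))), 5) = Mul(Add(13, Pow(3, Rational(1, 2))), 5) = Add(65, Mul(5, Pow(3, Rational(1, 2))))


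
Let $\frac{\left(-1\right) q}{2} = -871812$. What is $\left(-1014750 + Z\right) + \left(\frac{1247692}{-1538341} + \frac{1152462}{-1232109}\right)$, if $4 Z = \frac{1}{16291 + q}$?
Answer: $- \frac{4513276926416628060854677}{4447666084180254180} \approx -1.0148 \cdot 10^{6}$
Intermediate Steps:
$q = 1743624$ ($q = \left(-2\right) \left(-871812\right) = 1743624$)
$Z = \frac{1}{7039660}$ ($Z = \frac{1}{4 \left(16291 + 1743624\right)} = \frac{1}{4 \cdot 1759915} = \frac{1}{4} \cdot \frac{1}{1759915} = \frac{1}{7039660} \approx 1.4205 \cdot 10^{-7}$)
$\left(-1014750 + Z\right) + \left(\frac{1247692}{-1538341} + \frac{1152462}{-1232109}\right) = \left(-1014750 + \frac{1}{7039660}\right) + \left(\frac{1247692}{-1538341} + \frac{1152462}{-1232109}\right) = - \frac{7143494984999}{7039660} + \left(1247692 \left(- \frac{1}{1538341}\right) + 1152462 \left(- \frac{1}{1232109}\right)\right) = - \frac{7143494984999}{7039660} - \frac{1103390695990}{631801263723} = - \frac{4513276926416628060854677}{4447666084180254180}$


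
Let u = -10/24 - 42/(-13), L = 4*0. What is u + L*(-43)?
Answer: 439/156 ≈ 2.8141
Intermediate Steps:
L = 0
u = 439/156 (u = -10*1/24 - 42*(-1/13) = -5/12 + 42/13 = 439/156 ≈ 2.8141)
u + L*(-43) = 439/156 + 0*(-43) = 439/156 + 0 = 439/156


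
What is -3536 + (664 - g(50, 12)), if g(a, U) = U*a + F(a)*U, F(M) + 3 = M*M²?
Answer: -1503436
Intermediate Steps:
F(M) = -3 + M³ (F(M) = -3 + M*M² = -3 + M³)
g(a, U) = U*a + U*(-3 + a³) (g(a, U) = U*a + (-3 + a³)*U = U*a + U*(-3 + a³))
-3536 + (664 - g(50, 12)) = -3536 + (664 - 12*(-3 + 50 + 50³)) = -3536 + (664 - 12*(-3 + 50 + 125000)) = -3536 + (664 - 12*125047) = -3536 + (664 - 1*1500564) = -3536 + (664 - 1500564) = -3536 - 1499900 = -1503436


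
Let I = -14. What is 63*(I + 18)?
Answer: 252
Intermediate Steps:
63*(I + 18) = 63*(-14 + 18) = 63*4 = 252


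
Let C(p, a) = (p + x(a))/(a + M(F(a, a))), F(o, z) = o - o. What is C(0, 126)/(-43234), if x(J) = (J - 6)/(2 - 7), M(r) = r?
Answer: 2/453957 ≈ 4.4057e-6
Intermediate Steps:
F(o, z) = 0
x(J) = 6/5 - J/5 (x(J) = (-6 + J)/(-5) = (-6 + J)*(-⅕) = 6/5 - J/5)
C(p, a) = (6/5 + p - a/5)/a (C(p, a) = (p + (6/5 - a/5))/(a + 0) = (6/5 + p - a/5)/a)
C(0, 126)/(-43234) = ((⅕)*(6 - 1*126 + 5*0)/126)/(-43234) = ((⅕)*(1/126)*(6 - 126 + 0))*(-1/43234) = ((⅕)*(1/126)*(-120))*(-1/43234) = -4/21*(-1/43234) = 2/453957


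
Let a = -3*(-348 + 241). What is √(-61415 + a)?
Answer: I*√61094 ≈ 247.17*I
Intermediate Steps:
a = 321 (a = -3*(-107) = 321)
√(-61415 + a) = √(-61415 + 321) = √(-61094) = I*√61094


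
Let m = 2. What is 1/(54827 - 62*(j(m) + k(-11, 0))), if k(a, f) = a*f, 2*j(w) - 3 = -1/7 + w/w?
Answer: 7/382952 ≈ 1.8279e-5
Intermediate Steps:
j(w) = 27/14 (j(w) = 3/2 + (-1/7 + w/w)/2 = 3/2 + (-1*1/7 + 1)/2 = 3/2 + (-1/7 + 1)/2 = 3/2 + (1/2)*(6/7) = 3/2 + 3/7 = 27/14)
1/(54827 - 62*(j(m) + k(-11, 0))) = 1/(54827 - 62*(27/14 - 11*0)) = 1/(54827 - 62*(27/14 + 0)) = 1/(54827 - 62*27/14) = 1/(54827 - 837/7) = 1/(382952/7) = 7/382952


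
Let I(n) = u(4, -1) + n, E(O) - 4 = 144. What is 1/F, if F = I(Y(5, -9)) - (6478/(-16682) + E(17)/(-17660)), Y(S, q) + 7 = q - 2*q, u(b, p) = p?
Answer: 36825515/51434317 ≈ 0.71597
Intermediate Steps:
E(O) = 148 (E(O) = 4 + 144 = 148)
Y(S, q) = -7 - q (Y(S, q) = -7 + (q - 2*q) = -7 - q)
I(n) = -1 + n
F = 51434317/36825515 (F = (-1 + (-7 - 1*(-9))) - (6478/(-16682) + 148/(-17660)) = (-1 + (-7 + 9)) - (6478*(-1/16682) + 148*(-1/17660)) = (-1 + 2) - (-3239/8341 - 37/4415) = 1 - 1*(-14608802/36825515) = 1 + 14608802/36825515 = 51434317/36825515 ≈ 1.3967)
1/F = 1/(51434317/36825515) = 36825515/51434317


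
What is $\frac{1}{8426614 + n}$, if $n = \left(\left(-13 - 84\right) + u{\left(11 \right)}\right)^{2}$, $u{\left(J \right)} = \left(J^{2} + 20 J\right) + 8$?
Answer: $\frac{1}{8490118} \approx 1.1778 \cdot 10^{-7}$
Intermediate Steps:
$u{\left(J \right)} = 8 + J^{2} + 20 J$
$n = 63504$ ($n = \left(\left(-13 - 84\right) + \left(8 + 11^{2} + 20 \cdot 11\right)\right)^{2} = \left(\left(-13 - 84\right) + \left(8 + 121 + 220\right)\right)^{2} = \left(-97 + 349\right)^{2} = 252^{2} = 63504$)
$\frac{1}{8426614 + n} = \frac{1}{8426614 + 63504} = \frac{1}{8490118}$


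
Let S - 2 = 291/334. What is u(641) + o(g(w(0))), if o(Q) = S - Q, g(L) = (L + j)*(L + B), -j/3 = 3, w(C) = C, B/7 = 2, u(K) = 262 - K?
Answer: -83543/334 ≈ -250.13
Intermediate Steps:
B = 14 (B = 7*2 = 14)
S = 959/334 (S = 2 + 291/334 = 959/334 ≈ 2.8713)
j = -9 (j = -3*3 = -9)
g(L) = (-9 + L)*(14 + L) (g(L) = (L - 9)*(L + 14) = (-9 + L)*(14 + L))
o(Q) = 959/334 - Q
u(641) + o(g(w(0))) = (262 - 1*641) + (959/334 - (-126 + 0**2 + 5*0)) = (262 - 641) + (959/334 - (-126 + 0 + 0)) = -379 + (959/334 - 1*(-126)) = -379 + (959/334 + 126) = -379 + 43043/334 = -83543/334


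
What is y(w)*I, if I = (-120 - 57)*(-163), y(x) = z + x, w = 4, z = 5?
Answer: 259659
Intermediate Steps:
y(x) = 5 + x
I = 28851 (I = -177*(-163) = 28851)
y(w)*I = (5 + 4)*28851 = 9*28851 = 259659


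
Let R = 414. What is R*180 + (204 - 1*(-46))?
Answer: 74770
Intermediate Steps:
R*180 + (204 - 1*(-46)) = 414*180 + (204 - 1*(-46)) = 74520 + (204 + 46) = 74520 + 250 = 74770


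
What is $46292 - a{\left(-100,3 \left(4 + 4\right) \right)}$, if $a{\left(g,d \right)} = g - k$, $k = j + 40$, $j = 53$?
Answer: $46485$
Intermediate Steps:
$k = 93$ ($k = 53 + 40 = 93$)
$a{\left(g,d \right)} = -93 + g$ ($a{\left(g,d \right)} = g - 93 = -93 + g$)
$46292 - a{\left(-100,3 \left(4 + 4\right) \right)} = 46292 - \left(-93 - 100\right) = 46292 - -193 = 46292 + 193 = 46485$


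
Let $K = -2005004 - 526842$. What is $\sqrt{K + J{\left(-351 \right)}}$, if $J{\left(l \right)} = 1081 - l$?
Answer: $i \sqrt{2530414} \approx 1590.7 i$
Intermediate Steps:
$K = -2531846$ ($K = -2005004 - 526842 = -2531846$)
$\sqrt{K + J{\left(-351 \right)}} = \sqrt{-2531846 + \left(1081 - -351\right)} = \sqrt{-2531846 + \left(1081 + 351\right)} = \sqrt{-2531846 + 1432} = \sqrt{-2530414} = i \sqrt{2530414}$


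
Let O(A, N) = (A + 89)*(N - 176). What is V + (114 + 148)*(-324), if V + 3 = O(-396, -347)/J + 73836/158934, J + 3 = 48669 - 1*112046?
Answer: -142524665708669/1678872820 ≈ -84893.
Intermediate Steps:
O(A, N) = (-176 + N)*(89 + A) (O(A, N) = (89 + A)*(-176 + N) = (-176 + N)*(89 + A))
J = -63380 (J = -3 + (48669 - 1*112046) = -3 + (48669 - 112046) = -3 - 63377 = -63380)
V = -8509764509/1678872820 (V = -3 + ((-15664 - 176*(-396) + 89*(-347) - 396*(-347))/(-63380) + 73836/158934) = -3 + ((-15664 + 69696 - 30883 + 137412)*(-1/63380) + 73836*(1/158934)) = -3 + (160561*(-1/63380) + 12306/26489) = -3 + (-160561/63380 + 12306/26489) = -3 - 3473146049/1678872820 = -8509764509/1678872820 ≈ -5.0687)
V + (114 + 148)*(-324) = -8509764509/1678872820 + (114 + 148)*(-324) = -8509764509/1678872820 + 262*(-324) = -8509764509/1678872820 - 84888 = -142524665708669/1678872820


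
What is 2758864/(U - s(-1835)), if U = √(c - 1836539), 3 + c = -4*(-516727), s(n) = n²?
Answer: -9289715832400/11338203970259 - 2758864*√230366/11338203970259 ≈ -0.81945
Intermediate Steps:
c = 2066905 (c = -3 - 4*(-516727) = -3 + 2066908 = 2066905)
U = √230366 (U = √(2066905 - 1836539) = √230366 ≈ 479.96)
2758864/(U - s(-1835)) = 2758864/(√230366 - 1*(-1835)²) = 2758864/(√230366 - 1*3367225) = 2758864/(√230366 - 3367225) = 2758864/(-3367225 + √230366)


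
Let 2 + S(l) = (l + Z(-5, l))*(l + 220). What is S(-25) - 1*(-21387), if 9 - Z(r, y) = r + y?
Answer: 24115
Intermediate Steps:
Z(r, y) = 9 - r - y (Z(r, y) = 9 - (r + y) = 9 + (-r - y) = 9 - r - y)
S(l) = 3078 + 14*l (S(l) = -2 + (l + (9 - 1*(-5) - l))*(l + 220) = -2 + (l + (9 + 5 - l))*(220 + l) = -2 + (l + (14 - l))*(220 + l) = -2 + 14*(220 + l) = -2 + (3080 + 14*l) = 3078 + 14*l)
S(-25) - 1*(-21387) = (3078 + 14*(-25)) - 1*(-21387) = (3078 - 350) + 21387 = 2728 + 21387 = 24115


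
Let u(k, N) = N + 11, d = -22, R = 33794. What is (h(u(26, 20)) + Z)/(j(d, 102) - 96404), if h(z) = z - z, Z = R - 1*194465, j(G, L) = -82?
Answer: 53557/32162 ≈ 1.6652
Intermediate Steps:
u(k, N) = 11 + N
Z = -160671 (Z = 33794 - 1*194465 = 33794 - 194465 = -160671)
h(z) = 0
(h(u(26, 20)) + Z)/(j(d, 102) - 96404) = (0 - 160671)/(-82 - 96404) = -160671/(-96486) = -160671*(-1/96486) = 53557/32162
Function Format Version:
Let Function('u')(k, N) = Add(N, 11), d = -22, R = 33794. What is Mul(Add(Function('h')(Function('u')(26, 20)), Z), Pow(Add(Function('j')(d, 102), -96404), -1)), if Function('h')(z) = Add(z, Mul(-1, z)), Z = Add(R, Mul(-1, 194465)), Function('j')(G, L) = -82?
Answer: Rational(53557, 32162) ≈ 1.6652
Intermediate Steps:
Function('u')(k, N) = Add(11, N)
Z = -160671 (Z = Add(33794, Mul(-1, 194465)) = Add(33794, -194465) = -160671)
Function('h')(z) = 0
Mul(Add(Function('h')(Function('u')(26, 20)), Z), Pow(Add(Function('j')(d, 102), -96404), -1)) = Mul(Add(0, -160671), Pow(Add(-82, -96404), -1)) = Mul(-160671, Pow(-96486, -1)) = Mul(-160671, Rational(-1, 96486)) = Rational(53557, 32162)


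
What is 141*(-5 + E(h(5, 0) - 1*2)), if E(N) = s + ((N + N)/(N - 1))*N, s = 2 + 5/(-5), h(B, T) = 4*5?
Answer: 81780/17 ≈ 4810.6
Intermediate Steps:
h(B, T) = 20
s = 1 (s = 2 + 5*(-⅕) = 2 - 1 = 1)
E(N) = 1 + 2*N²/(-1 + N) (E(N) = 1 + ((N + N)/(N - 1))*N = 1 + ((2*N)/(-1 + N))*N = 1 + (2*N/(-1 + N))*N = 1 + 2*N²/(-1 + N))
141*(-5 + E(h(5, 0) - 1*2)) = 141*(-5 + (-1 + (20 - 1*2) + 2*(20 - 1*2)²)/(-1 + (20 - 1*2))) = 141*(-5 + (-1 + (20 - 2) + 2*(20 - 2)²)/(-1 + (20 - 2))) = 141*(-5 + (-1 + 18 + 2*18²)/(-1 + 18)) = 141*(-5 + (-1 + 18 + 2*324)/17) = 141*(-5 + (-1 + 18 + 648)/17) = 141*(-5 + (1/17)*665) = 141*(-5 + 665/17) = 141*(580/17) = 81780/17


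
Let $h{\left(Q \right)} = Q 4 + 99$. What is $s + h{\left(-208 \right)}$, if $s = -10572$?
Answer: $-11305$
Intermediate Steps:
$h{\left(Q \right)} = 99 + 4 Q$ ($h{\left(Q \right)} = 4 Q + 99 = 99 + 4 Q$)
$s + h{\left(-208 \right)} = -10572 + \left(99 + 4 \left(-208\right)\right) = -10572 + \left(99 - 832\right) = -10572 - 733 = -11305$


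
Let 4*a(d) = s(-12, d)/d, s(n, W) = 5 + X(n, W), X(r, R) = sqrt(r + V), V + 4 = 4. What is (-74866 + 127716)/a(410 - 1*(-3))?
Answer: 436541000/37 - 174616400*I*sqrt(3)/37 ≈ 1.1798e+7 - 8.1742e+6*I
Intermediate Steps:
V = 0 (V = -4 + 4 = 0)
X(r, R) = sqrt(r) (X(r, R) = sqrt(r + 0) = sqrt(r))
s(n, W) = 5 + sqrt(n)
a(d) = (5 + 2*I*sqrt(3))/(4*d) (a(d) = ((5 + sqrt(-12))/d)/4 = ((5 + 2*I*sqrt(3))/d)/4 = (5 + 2*I*sqrt(3))/(4*d))
(-74866 + 127716)/a(410 - 1*(-3)) = (-74866 + 127716)/(((5 + 2*I*sqrt(3))/(4*(410 - 1*(-3))))) = 52850/(((5 + 2*I*sqrt(3))/(4*(410 + 3)))) = 52850/(((1/4)*(5 + 2*I*sqrt(3))/413)) = 52850/(((1/4)*(1/413)*(5 + 2*I*sqrt(3)))) = 52850/(5/1652 + I*sqrt(3)/826)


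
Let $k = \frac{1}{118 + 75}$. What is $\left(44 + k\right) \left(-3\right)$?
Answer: $- \frac{25479}{193} \approx -132.02$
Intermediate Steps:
$k = \frac{1}{193} \approx 0.0051813$
$\left(44 + k\right) \left(-3\right) = \left(44 + \frac{1}{193}\right) \left(-3\right) = \frac{8493}{193} \left(-3\right) = - \frac{25479}{193}$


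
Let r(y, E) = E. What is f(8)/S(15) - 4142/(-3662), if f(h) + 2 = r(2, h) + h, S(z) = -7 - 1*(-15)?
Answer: 21101/7324 ≈ 2.8811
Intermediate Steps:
S(z) = 8 (S(z) = -7 + 15 = 8)
f(h) = -2 + 2*h (f(h) = -2 + (h + h) = -2 + 2*h)
f(8)/S(15) - 4142/(-3662) = (-2 + 2*8)/8 - 4142/(-3662) = (-2 + 16)*(1/8) - 4142*(-1/3662) = 14*(1/8) + 2071/1831 = 7/4 + 2071/1831 = 21101/7324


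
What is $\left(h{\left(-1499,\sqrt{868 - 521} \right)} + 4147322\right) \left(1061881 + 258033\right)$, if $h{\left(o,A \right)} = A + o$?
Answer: $5472129819222 + 1319914 \sqrt{347} \approx 5.4722 \cdot 10^{12}$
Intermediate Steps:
$\left(h{\left(-1499,\sqrt{868 - 521} \right)} + 4147322\right) \left(1061881 + 258033\right) = \left(\left(\sqrt{868 - 521} - 1499\right) + 4147322\right) \left(1061881 + 258033\right) = \left(\left(\sqrt{347} - 1499\right) + 4147322\right) 1319914 = \left(\left(-1499 + \sqrt{347}\right) + 4147322\right) 1319914 = \left(4145823 + \sqrt{347}\right) 1319914 = 5472129819222 + 1319914 \sqrt{347}$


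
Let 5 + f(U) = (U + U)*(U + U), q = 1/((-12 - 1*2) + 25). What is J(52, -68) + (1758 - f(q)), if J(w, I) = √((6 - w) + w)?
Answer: 213319/121 + √6 ≈ 1765.4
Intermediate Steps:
J(w, I) = √6
q = 1/11 (q = 1/((-12 - 2) + 25) = 1/(-14 + 25) = 1/11 ≈ 0.090909)
f(U) = -5 + 4*U² (f(U) = -5 + (U + U)*(U + U) = -5 + (2*U)*(2*U) = -5 + 4*U²)
J(52, -68) + (1758 - f(q)) = √6 + (1758 - (-5 + 4*(1/11)²)) = √6 + (1758 - (-5 + 4*(1/121))) = √6 + (1758 - (-5 + 4/121)) = √6 + (1758 - 1*(-601/121)) = √6 + (1758 + 601/121) = √6 + 213319/121 = 213319/121 + √6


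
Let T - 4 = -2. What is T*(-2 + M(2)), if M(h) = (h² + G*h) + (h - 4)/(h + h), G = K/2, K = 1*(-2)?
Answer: -1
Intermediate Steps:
T = 2 (T = 4 - 2 = 2)
K = -2
G = -1 (G = -2/2 = -2*½ = -1)
M(h) = h² - h + (-4 + h)/(2*h) (M(h) = (h² - h) + (h - 4)/(h + h) = (h² - h) + (-4 + h)/((2*h)) = (h² - h) + (-4 + h)*(1/(2*h)) = (h² - h) + (-4 + h)/(2*h) = h² - h + (-4 + h)/(2*h))
T*(-2 + M(2)) = 2*(-2 + (½ + 2² - 1*2 - 2/2)) = 2*(-2 + (½ + 4 - 2 - 2*½)) = 2*(-2 + (½ + 4 - 2 - 1)) = 2*(-2 + 3/2) = 2*(-½) = -1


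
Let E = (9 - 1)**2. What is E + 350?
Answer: 414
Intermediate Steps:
E = 64 (E = 8**2 = 64)
E + 350 = 64 + 350 = 414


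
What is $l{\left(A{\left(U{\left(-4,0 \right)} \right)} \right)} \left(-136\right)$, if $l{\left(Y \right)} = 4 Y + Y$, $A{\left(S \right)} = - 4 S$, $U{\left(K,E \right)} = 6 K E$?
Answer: $0$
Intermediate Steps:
$U{\left(K,E \right)} = 6 E K$
$l{\left(Y \right)} = 5 Y$
$l{\left(A{\left(U{\left(-4,0 \right)} \right)} \right)} \left(-136\right) = 5 \left(- 4 \cdot 6 \cdot 0 \left(-4\right)\right) \left(-136\right) = 5 \left(\left(-4\right) 0\right) \left(-136\right) = 5 \cdot 0 \left(-136\right) = 0 \left(-136\right) = 0$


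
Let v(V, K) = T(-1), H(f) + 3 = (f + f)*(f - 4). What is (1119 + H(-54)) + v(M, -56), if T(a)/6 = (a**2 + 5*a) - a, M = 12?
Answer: 7362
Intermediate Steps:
H(f) = -3 + 2*f*(-4 + f) (H(f) = -3 + (f + f)*(f - 4) = -3 + (2*f)*(-4 + f) = -3 + 2*f*(-4 + f))
T(a) = 6*a**2 + 24*a (T(a) = 6*((a**2 + 5*a) - a) = 6*(a**2 + 4*a) = 6*a**2 + 24*a)
v(V, K) = -18 (v(V, K) = 6*(-1)*(4 - 1) = 6*(-1)*3 = -18)
(1119 + H(-54)) + v(M, -56) = (1119 + (-3 - 8*(-54) + 2*(-54)**2)) - 18 = (1119 + (-3 + 432 + 2*2916)) - 18 = (1119 + (-3 + 432 + 5832)) - 18 = (1119 + 6261) - 18 = 7380 - 18 = 7362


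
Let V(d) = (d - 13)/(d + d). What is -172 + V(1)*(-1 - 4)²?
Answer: -322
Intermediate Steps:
V(d) = (-13 + d)/(2*d) (V(d) = (-13 + d)/((2*d)) = (-13 + d)*(1/(2*d)) = (-13 + d)/(2*d))
-172 + V(1)*(-1 - 4)² = -172 + ((½)*(-13 + 1)/1)*(-1 - 4)² = -172 + ((½)*1*(-12))*(-5)² = -172 - 6*25 = -172 - 150 = -322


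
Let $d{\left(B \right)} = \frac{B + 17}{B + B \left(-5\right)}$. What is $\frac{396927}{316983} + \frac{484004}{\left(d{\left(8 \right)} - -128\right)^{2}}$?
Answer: $\frac{54560477445125}{1751124085101} \approx 31.157$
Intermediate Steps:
$d{\left(B \right)} = - \frac{17 + B}{4 B}$ ($d{\left(B \right)} = \frac{17 + B}{B - 5 B} = \frac{17 + B}{\left(-4\right) B} = \left(17 + B\right) \left(- \frac{1}{4 B}\right) = - \frac{17 + B}{4 B}$)
$\frac{396927}{316983} + \frac{484004}{\left(d{\left(8 \right)} - -128\right)^{2}} = \frac{396927}{316983} + \frac{484004}{\left(\frac{-17 - 8}{4 \cdot 8} - -128\right)^{2}} = 396927 \cdot \frac{1}{316983} + \frac{484004}{\left(\frac{1}{4} \cdot \frac{1}{8} \left(-17 - 8\right) + 128\right)^{2}} = \frac{132309}{105661} + \frac{484004}{\left(\frac{1}{4} \cdot \frac{1}{8} \left(-25\right) + 128\right)^{2}} = \frac{132309}{105661} + \frac{484004}{\left(- \frac{25}{32} + 128\right)^{2}} = \frac{132309}{105661} + \frac{484004}{\left(\frac{4071}{32}\right)^{2}} = \frac{132309}{105661} + \frac{484004}{\frac{16573041}{1024}} = \frac{132309}{105661} + 484004 \cdot \frac{1024}{16573041} = \frac{132309}{105661} + \frac{495620096}{16573041} = \frac{54560477445125}{1751124085101}$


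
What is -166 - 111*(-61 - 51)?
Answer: 12266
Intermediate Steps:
-166 - 111*(-61 - 51) = -166 - 111*(-112) = -166 + 12432 = 12266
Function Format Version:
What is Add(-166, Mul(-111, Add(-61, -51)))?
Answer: 12266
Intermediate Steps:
Add(-166, Mul(-111, Add(-61, -51))) = Add(-166, Mul(-111, -112)) = Add(-166, 12432) = 12266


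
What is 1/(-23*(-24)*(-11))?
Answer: -1/6072 ≈ -0.00016469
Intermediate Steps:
1/(-23*(-24)*(-11)) = 1/(552*(-11)) = 1/(-6072) = -1/6072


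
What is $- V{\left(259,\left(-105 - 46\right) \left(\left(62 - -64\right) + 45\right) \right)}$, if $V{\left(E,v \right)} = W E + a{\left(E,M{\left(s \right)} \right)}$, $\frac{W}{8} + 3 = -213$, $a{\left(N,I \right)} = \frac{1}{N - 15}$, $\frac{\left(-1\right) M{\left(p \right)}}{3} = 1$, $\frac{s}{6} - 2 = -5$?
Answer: $\frac{109202687}{244} \approx 4.4755 \cdot 10^{5}$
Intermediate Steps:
$s = -18$ ($s = 12 + 6 \left(-5\right) = 12 - 30 = -18$)
$M{\left(p \right)} = -3$ ($M{\left(p \right)} = \left(-3\right) 1 = -3$)
$a{\left(N,I \right)} = \frac{1}{-15 + N}$
$W = -1728$ ($W = -24 + 8 \left(-213\right) = -24 - 1704 = -1728$)
$V{\left(E,v \right)} = \frac{1}{-15 + E} - 1728 E$ ($V{\left(E,v \right)} = - 1728 E + \frac{1}{-15 + E} = \frac{1}{-15 + E} - 1728 E$)
$- V{\left(259,\left(-105 - 46\right) \left(\left(62 - -64\right) + 45\right) \right)} = - \frac{1 - 447552 \left(-15 + 259\right)}{-15 + 259} = - \frac{1 - 447552 \cdot 244}{244} = - \frac{1 - 109202688}{244} = - \frac{-109202687}{244} = \left(-1\right) \left(- \frac{109202687}{244}\right) = \frac{109202687}{244}$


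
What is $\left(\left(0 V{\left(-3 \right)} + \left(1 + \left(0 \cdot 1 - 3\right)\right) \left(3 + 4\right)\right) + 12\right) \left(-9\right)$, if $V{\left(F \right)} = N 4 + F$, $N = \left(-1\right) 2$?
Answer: $18$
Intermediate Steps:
$N = -2$
$V{\left(F \right)} = -8 + F$ ($V{\left(F \right)} = \left(-2\right) 4 + F = -8 + F$)
$\left(\left(0 V{\left(-3 \right)} + \left(1 + \left(0 \cdot 1 - 3\right)\right) \left(3 + 4\right)\right) + 12\right) \left(-9\right) = \left(\left(0 \left(-8 - 3\right) + \left(1 + \left(0 \cdot 1 - 3\right)\right) \left(3 + 4\right)\right) + 12\right) \left(-9\right) = \left(\left(0 \left(-11\right) + \left(1 + \left(0 - 3\right)\right) 7\right) + 12\right) \left(-9\right) = \left(\left(0 + \left(1 - 3\right) 7\right) + 12\right) \left(-9\right) = \left(\left(0 - 14\right) + 12\right) \left(-9\right) = \left(-14 + 12\right) \left(-9\right) = \left(-2\right) \left(-9\right) = 18$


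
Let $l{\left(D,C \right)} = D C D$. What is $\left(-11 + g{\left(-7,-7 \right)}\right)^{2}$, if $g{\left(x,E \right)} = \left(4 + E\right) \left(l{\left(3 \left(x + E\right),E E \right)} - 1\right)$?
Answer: $67244787856$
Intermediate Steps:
$l{\left(D,C \right)} = C D^{2}$ ($l{\left(D,C \right)} = C D D = C D^{2}$)
$g{\left(x,E \right)} = \left(-1 + E^{2} \left(3 E + 3 x\right)^{2}\right) \left(4 + E\right)$ ($g{\left(x,E \right)} = \left(4 + E\right) \left(E E \left(3 \left(x + E\right)\right)^{2} - 1\right) = \left(4 + E\right) \left(E^{2} \left(3 \left(E + x\right)\right)^{2} - 1\right) = \left(4 + E\right) \left(E^{2} \left(3 E + 3 x\right)^{2} - 1\right) = \left(4 + E\right) \left(-1 + E^{2} \left(3 E + 3 x\right)^{2}\right) = \left(-1 + E^{2} \left(3 E + 3 x\right)^{2}\right) \left(4 + E\right)$)
$\left(-11 + g{\left(-7,-7 \right)}\right)^{2} = \left(-11 + \left(-4 - -7 + 9 \left(-7\right)^{3} \left(-7 - 7\right)^{2} + 36 \left(-7\right)^{2} \left(-7 - 7\right)^{2}\right)\right)^{2} = \left(-11 + \left(-4 + 7 + 9 \left(-343\right) \left(-14\right)^{2} + 36 \cdot 49 \left(-14\right)^{2}\right)\right)^{2} = \left(-11 + \left(-4 + 7 + 9 \left(-343\right) 196 + 36 \cdot 49 \cdot 196\right)\right)^{2} = \left(-11 + \left(-4 + 7 - 605052 + 345744\right)\right)^{2} = \left(-11 - 259305\right)^{2} = \left(-259316\right)^{2} = 67244787856$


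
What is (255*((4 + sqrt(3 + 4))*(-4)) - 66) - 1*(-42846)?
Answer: 38700 - 1020*sqrt(7) ≈ 36001.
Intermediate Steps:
(255*((4 + sqrt(3 + 4))*(-4)) - 66) - 1*(-42846) = (255*((4 + sqrt(7))*(-4)) - 66) + 42846 = (255*(-16 - 4*sqrt(7)) - 66) + 42846 = ((-4080 - 1020*sqrt(7)) - 66) + 42846 = (-4146 - 1020*sqrt(7)) + 42846 = 38700 - 1020*sqrt(7)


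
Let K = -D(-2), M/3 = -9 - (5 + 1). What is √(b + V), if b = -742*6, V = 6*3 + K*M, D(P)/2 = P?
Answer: I*√4614 ≈ 67.926*I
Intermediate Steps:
D(P) = 2*P
M = -45 (M = 3*(-9 - (5 + 1)) = 3*(-9 - 1*6) = 3*(-9 - 6) = 3*(-15) = -45)
K = 4 (K = -2*(-2) = -1*(-4) = 4)
V = -162 (V = 6*3 + 4*(-45) = 18 - 180 = -162)
b = -4452
√(b + V) = √(-4452 - 162) = √(-4614) = I*√4614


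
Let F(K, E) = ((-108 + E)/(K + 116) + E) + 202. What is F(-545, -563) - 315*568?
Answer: -6991898/39 ≈ -1.7928e+5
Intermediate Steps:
F(K, E) = 202 + E + (-108 + E)/(116 + K) (F(K, E) = ((-108 + E)/(116 + K) + E) + 202 = (E + (-108 + E)/(116 + K)) + 202 = 202 + E + (-108 + E)/(116 + K))
F(-545, -563) - 315*568 = (23324 + 117*(-563) + 202*(-545) - 563*(-545))/(116 - 545) - 315*568 = (23324 - 65871 - 110090 + 306835)/(-429) - 1*178920 = -1/429*154198 - 178920 = -14018/39 - 178920 = -6991898/39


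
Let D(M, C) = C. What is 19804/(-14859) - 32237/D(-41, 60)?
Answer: -160065941/297180 ≈ -538.62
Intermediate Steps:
19804/(-14859) - 32237/D(-41, 60) = 19804/(-14859) - 32237/60 = 19804*(-1/14859) - 32237*1/60 = -19804/14859 - 32237/60 = -160065941/297180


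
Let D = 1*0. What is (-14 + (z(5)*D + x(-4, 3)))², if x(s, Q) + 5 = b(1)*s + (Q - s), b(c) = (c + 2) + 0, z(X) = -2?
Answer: 576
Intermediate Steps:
b(c) = 2 + c (b(c) = (2 + c) + 0 = 2 + c)
x(s, Q) = -5 + Q + 2*s (x(s, Q) = -5 + ((2 + 1)*s + (Q - s)) = -5 + (3*s + (Q - s)) = -5 + (Q + 2*s) = -5 + Q + 2*s)
D = 0
(-14 + (z(5)*D + x(-4, 3)))² = (-14 + (-2*0 + (-5 + 3 + 2*(-4))))² = (-14 + (0 + (-5 + 3 - 8)))² = (-14 + (0 - 10))² = (-14 - 10)² = (-24)² = 576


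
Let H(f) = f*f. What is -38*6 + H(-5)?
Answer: -203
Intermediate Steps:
H(f) = f**2
-38*6 + H(-5) = -38*6 + (-5)**2 = -228 + 25 = -203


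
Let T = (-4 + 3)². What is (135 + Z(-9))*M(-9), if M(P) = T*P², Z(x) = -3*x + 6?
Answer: 13608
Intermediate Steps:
Z(x) = 6 - 3*x
T = 1 (T = (-1)² = 1)
M(P) = P² (M(P) = 1*P² = P²)
(135 + Z(-9))*M(-9) = (135 + (6 - 3*(-9)))*(-9)² = (135 + (6 + 27))*81 = (135 + 33)*81 = 168*81 = 13608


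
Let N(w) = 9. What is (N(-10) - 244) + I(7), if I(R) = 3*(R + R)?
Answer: -193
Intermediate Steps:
I(R) = 6*R (I(R) = 3*(2*R) = 6*R)
(N(-10) - 244) + I(7) = (9 - 244) + 6*7 = -235 + 42 = -193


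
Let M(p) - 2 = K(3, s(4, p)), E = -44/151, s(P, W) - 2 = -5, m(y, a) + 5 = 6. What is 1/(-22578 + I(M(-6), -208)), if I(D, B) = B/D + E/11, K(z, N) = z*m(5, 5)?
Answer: -755/17077818 ≈ -4.4209e-5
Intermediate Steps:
m(y, a) = 1 (m(y, a) = -5 + 6 = 1)
s(P, W) = -3 (s(P, W) = 2 - 5 = -3)
E = -44/151 (E = -44*1/151 = -44/151 ≈ -0.29139)
K(z, N) = z (K(z, N) = z*1 = z)
M(p) = 5 (M(p) = 2 + 3 = 5)
I(D, B) = -4/151 + B/D (I(D, B) = B/D - 44/151/11 = B/D - 44/151*1/11 = B/D - 4/151 = -4/151 + B/D)
1/(-22578 + I(M(-6), -208)) = 1/(-22578 + (-4/151 - 208/5)) = 1/(-22578 - 31428/755) = 1/(-17077818/755) = -755/17077818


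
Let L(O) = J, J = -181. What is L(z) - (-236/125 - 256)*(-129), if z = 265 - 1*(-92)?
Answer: -4181069/125 ≈ -33449.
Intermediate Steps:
z = 357 (z = 265 + 92 = 357)
L(O) = -181
L(z) - (-236/125 - 256)*(-129) = -181 - (-236/125 - 256)*(-129) = -181 - (-32236)*(-129)/125 = -181 - 1*4158444/125 = -181 - 4158444/125 = -4181069/125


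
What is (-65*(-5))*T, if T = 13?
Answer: 4225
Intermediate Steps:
(-65*(-5))*T = -65*(-5)*13 = -13*(-25)*13 = 325*13 = 4225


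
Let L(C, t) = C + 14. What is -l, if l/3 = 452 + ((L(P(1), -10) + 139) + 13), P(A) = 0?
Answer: -1854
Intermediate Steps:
L(C, t) = 14 + C
l = 1854 (l = 3*(452 + (((14 + 0) + 139) + 13)) = 3*(452 + ((14 + 139) + 13)) = 3*(452 + (153 + 13)) = 3*(452 + 166) = 3*618 = 1854)
-l = -1*1854 = -1854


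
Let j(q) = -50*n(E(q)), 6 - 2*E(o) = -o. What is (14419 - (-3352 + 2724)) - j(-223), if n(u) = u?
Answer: 9622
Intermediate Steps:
E(o) = 3 + o/2 (E(o) = 3 - (-1)*o/2 = 3 + o/2)
j(q) = -150 - 25*q (j(q) = -50*(3 + q/2) = -150 - 25*q)
(14419 - (-3352 + 2724)) - j(-223) = (14419 - (-3352 + 2724)) - (-150 - 25*(-223)) = (14419 - 1*(-628)) - (-150 + 5575) = (14419 + 628) - 1*5425 = 15047 - 5425 = 9622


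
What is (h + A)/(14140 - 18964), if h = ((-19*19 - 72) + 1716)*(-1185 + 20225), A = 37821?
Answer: -24466141/4824 ≈ -5071.8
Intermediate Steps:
h = 24428320 (h = ((-361 - 72) + 1716)*19040 = (-433 + 1716)*19040 = 1283*19040 = 24428320)
(h + A)/(14140 - 18964) = (24428320 + 37821)/(14140 - 18964) = 24466141/(-4824) = 24466141*(-1/4824) = -24466141/4824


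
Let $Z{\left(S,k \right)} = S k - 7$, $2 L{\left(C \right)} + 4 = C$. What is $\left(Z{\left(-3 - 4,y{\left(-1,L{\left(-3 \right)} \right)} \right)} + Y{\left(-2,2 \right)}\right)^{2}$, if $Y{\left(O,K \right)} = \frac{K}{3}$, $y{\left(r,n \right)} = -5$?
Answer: $\frac{7396}{9} \approx 821.78$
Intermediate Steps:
$L{\left(C \right)} = -2 + \frac{C}{2}$
$Y{\left(O,K \right)} = \frac{K}{3}$ ($Y{\left(O,K \right)} = K \frac{1}{3} = \frac{K}{3}$)
$Z{\left(S,k \right)} = -7 + S k$
$\left(Z{\left(-3 - 4,y{\left(-1,L{\left(-3 \right)} \right)} \right)} + Y{\left(-2,2 \right)}\right)^{2} = \left(\left(-7 + \left(-3 - 4\right) \left(-5\right)\right) + \frac{1}{3} \cdot 2\right)^{2} = \left(\left(-7 - -35\right) + \frac{2}{3}\right)^{2} = \left(\left(-7 + 35\right) + \frac{2}{3}\right)^{2} = \left(28 + \frac{2}{3}\right)^{2} = \left(\frac{86}{3}\right)^{2} = \frac{7396}{9}$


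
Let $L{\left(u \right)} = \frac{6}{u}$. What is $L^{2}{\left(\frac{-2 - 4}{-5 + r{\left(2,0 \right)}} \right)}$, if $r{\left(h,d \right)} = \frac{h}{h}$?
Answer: $16$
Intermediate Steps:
$r{\left(h,d \right)} = 1$
$L^{2}{\left(\frac{-2 - 4}{-5 + r{\left(2,0 \right)}} \right)} = \left(\frac{6}{\left(-2 - 4\right) \frac{1}{-5 + 1}}\right)^{2} = \left(\frac{6}{\left(-6\right) \frac{1}{-4}}\right)^{2} = \left(\frac{6}{\left(-6\right) \left(- \frac{1}{4}\right)}\right)^{2} = \left(\frac{6}{\frac{3}{2}}\right)^{2} = \left(6 \cdot \frac{2}{3}\right)^{2} = 4^{2} = 16$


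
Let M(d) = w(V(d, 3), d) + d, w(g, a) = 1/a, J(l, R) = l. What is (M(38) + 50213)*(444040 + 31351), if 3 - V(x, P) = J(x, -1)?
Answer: 907777654749/38 ≈ 2.3889e+10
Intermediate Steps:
V(x, P) = 3 - x
M(d) = d + 1/d (M(d) = 1/d + d = d + 1/d)
(M(38) + 50213)*(444040 + 31351) = ((38 + 1/38) + 50213)*(444040 + 31351) = ((38 + 1/38) + 50213)*475391 = (1445/38 + 50213)*475391 = (1909539/38)*475391 = 907777654749/38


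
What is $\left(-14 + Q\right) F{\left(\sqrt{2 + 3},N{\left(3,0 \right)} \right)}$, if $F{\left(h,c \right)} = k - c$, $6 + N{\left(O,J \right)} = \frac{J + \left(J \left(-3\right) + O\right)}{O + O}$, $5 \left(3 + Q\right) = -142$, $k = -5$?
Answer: $- \frac{227}{10} \approx -22.7$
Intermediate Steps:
$Q = - \frac{157}{5}$ ($Q = -3 + \frac{1}{5} \left(-142\right) = -3 - \frac{142}{5} = - \frac{157}{5} \approx -31.4$)
$N{\left(O,J \right)} = -6 + \frac{O - 2 J}{2 O}$ ($N{\left(O,J \right)} = -6 + \frac{J + \left(J \left(-3\right) + O\right)}{O + O} = -6 + \frac{J - \left(- O + 3 J\right)}{2 O} = -6 + \left(J - \left(- O + 3 J\right)\right) \frac{1}{2 O} = -6 + \left(O - 2 J\right) \frac{1}{2 O} = -6 + \frac{O - 2 J}{2 O}$)
$F{\left(h,c \right)} = -5 - c$
$\left(-14 + Q\right) F{\left(\sqrt{2 + 3},N{\left(3,0 \right)} \right)} = \left(-14 - \frac{157}{5}\right) \left(-5 - \left(- \frac{11}{2} - \frac{0}{3}\right)\right) = - \frac{227 \left(-5 - \left(- \frac{11}{2} - 0 \cdot \frac{1}{3}\right)\right)}{5} = - \frac{227 \left(-5 - \left(- \frac{11}{2} + 0\right)\right)}{5} = - \frac{227 \left(-5 - - \frac{11}{2}\right)}{5} = - \frac{227 \left(-5 + \frac{11}{2}\right)}{5} = \left(- \frac{227}{5}\right) \frac{1}{2} = - \frac{227}{10}$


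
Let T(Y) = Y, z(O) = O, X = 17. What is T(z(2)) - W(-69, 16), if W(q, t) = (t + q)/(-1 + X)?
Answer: 85/16 ≈ 5.3125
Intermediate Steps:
W(q, t) = q/16 + t/16 (W(q, t) = (t + q)/(-1 + 17) = (q + t)/16 = (q + t)*(1/16) = q/16 + t/16)
T(z(2)) - W(-69, 16) = 2 - ((1/16)*(-69) + (1/16)*16) = 2 - (-69/16 + 1) = 2 - 1*(-53/16) = 2 + 53/16 = 85/16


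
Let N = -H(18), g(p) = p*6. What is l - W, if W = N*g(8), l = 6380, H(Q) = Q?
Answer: 7244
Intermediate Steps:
g(p) = 6*p
N = -18 (N = -1*18 = -18)
W = -864 (W = -108*8 = -18*48 = -864)
l - W = 6380 - 1*(-864) = 6380 + 864 = 7244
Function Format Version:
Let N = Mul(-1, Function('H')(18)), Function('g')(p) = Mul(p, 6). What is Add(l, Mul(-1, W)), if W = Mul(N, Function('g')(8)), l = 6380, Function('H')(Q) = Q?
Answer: 7244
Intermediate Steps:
Function('g')(p) = Mul(6, p)
N = -18 (N = Mul(-1, 18) = -18)
W = -864 (W = Mul(-18, Mul(6, 8)) = Mul(-18, 48) = -864)
Add(l, Mul(-1, W)) = Add(6380, Mul(-1, -864)) = Add(6380, 864) = 7244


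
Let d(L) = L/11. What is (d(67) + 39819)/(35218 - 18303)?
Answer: 438076/186065 ≈ 2.3544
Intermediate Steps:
d(L) = L/11 (d(L) = L*(1/11) = L/11)
(d(67) + 39819)/(35218 - 18303) = ((1/11)*67 + 39819)/(35218 - 18303) = (67/11 + 39819)/16915 = (438076/11)*(1/16915) = 438076/186065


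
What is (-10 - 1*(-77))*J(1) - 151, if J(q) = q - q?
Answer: -151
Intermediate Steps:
J(q) = 0
(-10 - 1*(-77))*J(1) - 151 = (-10 - 1*(-77))*0 - 151 = (-10 + 77)*0 - 151 = 67*0 - 151 = 0 - 151 = -151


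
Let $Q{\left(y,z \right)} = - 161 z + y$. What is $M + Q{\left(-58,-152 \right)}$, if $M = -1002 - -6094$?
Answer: $29506$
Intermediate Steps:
$Q{\left(y,z \right)} = y - 161 z$
$M = 5092$ ($M = -1002 + 6094 = 5092$)
$M + Q{\left(-58,-152 \right)} = 5092 - -24414 = 5092 + \left(-58 + 24472\right) = 5092 + 24414 = 29506$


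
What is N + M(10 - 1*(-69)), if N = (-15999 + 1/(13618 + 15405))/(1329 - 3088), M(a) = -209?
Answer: -10205415537/51051457 ≈ -199.90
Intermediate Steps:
N = 464338976/51051457 (N = (-15999 + 1/29023)/(-1759) = (-15999 + 1/29023)*(-1/1759) = -464338976/29023*(-1/1759) = 464338976/51051457 ≈ 9.0955)
N + M(10 - 1*(-69)) = 464338976/51051457 - 209 = -10205415537/51051457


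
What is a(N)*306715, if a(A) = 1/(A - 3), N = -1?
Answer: -306715/4 ≈ -76679.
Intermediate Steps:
a(A) = 1/(-3 + A)
a(N)*306715 = 306715/(-3 - 1) = 306715/(-4) = -1/4*306715 = -306715/4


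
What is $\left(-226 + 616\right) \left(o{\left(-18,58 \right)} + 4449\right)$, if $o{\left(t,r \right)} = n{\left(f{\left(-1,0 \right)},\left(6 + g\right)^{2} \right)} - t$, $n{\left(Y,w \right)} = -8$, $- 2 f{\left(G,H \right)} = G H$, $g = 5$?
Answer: $1739010$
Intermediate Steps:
$f{\left(G,H \right)} = - \frac{G H}{2}$
$o{\left(t,r \right)} = -8 - t$
$\left(-226 + 616\right) \left(o{\left(-18,58 \right)} + 4449\right) = \left(-226 + 616\right) \left(\left(-8 - -18\right) + 4449\right) = 390 \left(\left(-8 + 18\right) + 4449\right) = 390 \left(10 + 4449\right) = 390 \cdot 4459 = 1739010$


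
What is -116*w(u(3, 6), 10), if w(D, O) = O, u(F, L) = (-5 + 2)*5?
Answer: -1160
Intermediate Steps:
u(F, L) = -15 (u(F, L) = -3*5 = -15)
-116*w(u(3, 6), 10) = -116*10 = -1160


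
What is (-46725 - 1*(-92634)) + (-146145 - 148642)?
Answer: -248878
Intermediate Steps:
(-46725 - 1*(-92634)) + (-146145 - 148642) = (-46725 + 92634) - 294787 = 45909 - 294787 = -248878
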